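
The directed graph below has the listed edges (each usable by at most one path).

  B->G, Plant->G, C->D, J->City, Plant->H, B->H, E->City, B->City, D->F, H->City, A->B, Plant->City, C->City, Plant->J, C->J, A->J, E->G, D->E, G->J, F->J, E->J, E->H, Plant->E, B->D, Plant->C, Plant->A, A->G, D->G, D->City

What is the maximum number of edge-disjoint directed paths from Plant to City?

6

Assign every edge capacity 1; by Menger, the answer equals the max flow.
Path Plant→City (+1); total 1.
Path Plant→C→City (+1); total 2.
Path Plant→E→City (+1); total 3.
Path Plant→H→City (+1); total 4.
Path Plant→J→City (+1); total 5.
Path Plant→A→B→City (+1); total 6.
No residual Plant→City path; max flow = 6.
Certifying cut of size 6: {J→City, Plant→A, Plant→C, Plant→City, Plant→E, Plant→H}.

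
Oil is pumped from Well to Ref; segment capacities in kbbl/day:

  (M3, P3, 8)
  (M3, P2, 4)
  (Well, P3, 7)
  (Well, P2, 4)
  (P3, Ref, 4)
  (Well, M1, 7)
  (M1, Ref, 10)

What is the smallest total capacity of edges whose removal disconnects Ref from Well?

Augment Well→M1→Ref: bottleneck 7, flow now 7.
Augment Well→P3→Ref: bottleneck 4, flow now 11.
No augmenting path remains; maximum flow = 11.
By max-flow min-cut, the minimum cut capacity equals the max flow.
In the residual graph, reachable from Well: {Well, P2, P3}.
Min-cut edges: Well→M1 (7), P3→Ref (4); capacity 7 + 4 = 11.

11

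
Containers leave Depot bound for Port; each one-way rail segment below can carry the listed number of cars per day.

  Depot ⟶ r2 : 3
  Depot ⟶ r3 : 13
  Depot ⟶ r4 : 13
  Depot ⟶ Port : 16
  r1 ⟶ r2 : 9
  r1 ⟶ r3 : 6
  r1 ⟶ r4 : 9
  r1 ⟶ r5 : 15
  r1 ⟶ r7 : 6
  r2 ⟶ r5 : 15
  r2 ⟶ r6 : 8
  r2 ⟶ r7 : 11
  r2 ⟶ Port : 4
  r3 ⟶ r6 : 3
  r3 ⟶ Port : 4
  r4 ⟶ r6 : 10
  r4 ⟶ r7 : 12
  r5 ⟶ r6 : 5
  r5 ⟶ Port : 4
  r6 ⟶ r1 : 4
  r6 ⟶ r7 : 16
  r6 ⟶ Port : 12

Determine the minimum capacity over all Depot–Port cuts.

36

Augment Depot→Port: bottleneck 16, flow now 16.
Augment Depot→r2→Port: bottleneck 3, flow now 19.
Augment Depot→r3→Port: bottleneck 4, flow now 23.
Augment Depot→r3→r6→Port: bottleneck 3, flow now 26.
Augment Depot→r4→r6→Port: bottleneck 9, flow now 35.
Augment Depot→r4→r6→r1→r2→Port: bottleneck 1, flow now 36.
No augmenting path remains; maximum flow = 36.
By max-flow min-cut, the minimum cut capacity equals the max flow.
In the residual graph, reachable from Depot: {Depot, r3, r4, r7}.
Min-cut edges: Depot→r2 (3), Depot→Port (16), r3→r6 (3), r3→Port (4), r4→r6 (10); capacity 3 + 16 + 3 + 4 + 10 = 36.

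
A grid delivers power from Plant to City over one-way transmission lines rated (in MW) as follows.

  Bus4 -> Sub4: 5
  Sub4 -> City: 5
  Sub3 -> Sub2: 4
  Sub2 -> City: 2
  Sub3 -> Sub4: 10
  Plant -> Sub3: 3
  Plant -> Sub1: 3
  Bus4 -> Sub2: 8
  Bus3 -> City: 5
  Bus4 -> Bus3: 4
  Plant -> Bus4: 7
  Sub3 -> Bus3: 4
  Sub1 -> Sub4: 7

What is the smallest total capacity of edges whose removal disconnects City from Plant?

Augment Plant→Sub1→Sub4→City: bottleneck 3, flow now 3.
Augment Plant→Bus4→Sub2→City: bottleneck 2, flow now 5.
Augment Plant→Bus4→Bus3→City: bottleneck 4, flow now 9.
Augment Plant→Bus4→Sub4→City: bottleneck 1, flow now 10.
Augment Plant→Sub3→Bus3→City: bottleneck 1, flow now 11.
Augment Plant→Sub3→Sub4→City: bottleneck 1, flow now 12.
No augmenting path remains; maximum flow = 12.
By max-flow min-cut, the minimum cut capacity equals the max flow.
In the residual graph, reachable from Plant: {Plant, Sub1, Bus4, Sub3, Sub2, Bus3, Sub4}.
Min-cut edges: Sub2→City (2), Bus3→City (5), Sub4→City (5); capacity 2 + 5 + 5 = 12.

12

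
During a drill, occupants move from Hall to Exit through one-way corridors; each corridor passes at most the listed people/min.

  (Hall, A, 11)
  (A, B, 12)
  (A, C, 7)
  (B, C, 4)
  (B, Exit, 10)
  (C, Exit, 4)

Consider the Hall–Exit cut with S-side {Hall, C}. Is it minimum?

Given cut capacity: 11 + 4 = 15.
Augment Hall→A→B→Exit: bottleneck 10, flow now 10.
Augment Hall→A→C→Exit: bottleneck 1, flow now 11.
No augmenting path remains; maximum flow = 11.
In the residual graph, reachable from Hall: {Hall}.
Min-cut edges: Hall→A (11); capacity 11 = 11.
Cut capacity 15 exceeds the max flow 11, so it is not minimum.

No — its capacity is 15, but the minimum cut has capacity 11.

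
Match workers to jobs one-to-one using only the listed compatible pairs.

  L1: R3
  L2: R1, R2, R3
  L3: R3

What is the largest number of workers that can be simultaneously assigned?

2

Unit-capacity flow: source→left, listed edges, right→sink; max matching = max flow.
Augmenting path L1→R3 (+1); matched 1.
Augmenting path L2→R1 (+1); matched 2.
No augmenting path remains; maximum matching = 2.
König certificate: {L2, R3} is a vertex cover of size 2 (every listed pair touches it), so no matching can be larger.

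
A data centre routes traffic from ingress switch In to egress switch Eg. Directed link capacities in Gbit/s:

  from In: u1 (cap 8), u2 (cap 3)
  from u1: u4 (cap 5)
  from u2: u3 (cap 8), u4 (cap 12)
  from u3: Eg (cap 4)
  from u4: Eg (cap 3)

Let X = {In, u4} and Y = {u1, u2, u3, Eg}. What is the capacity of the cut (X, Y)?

Edges leaving {In, u4}: In→u1 (8), In→u2 (3), u4→Eg (3).
Cut capacity = 8 + 3 + 3 = 14.

14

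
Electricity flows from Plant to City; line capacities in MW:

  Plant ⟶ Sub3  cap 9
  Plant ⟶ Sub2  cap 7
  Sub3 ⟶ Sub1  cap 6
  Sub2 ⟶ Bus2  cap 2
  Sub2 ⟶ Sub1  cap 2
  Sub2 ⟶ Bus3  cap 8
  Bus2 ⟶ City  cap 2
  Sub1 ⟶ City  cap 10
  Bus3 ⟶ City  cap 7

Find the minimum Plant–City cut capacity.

Augment Plant→Sub3→Sub1→City: bottleneck 6, flow now 6.
Augment Plant→Sub2→Bus2→City: bottleneck 2, flow now 8.
Augment Plant→Sub2→Sub1→City: bottleneck 2, flow now 10.
Augment Plant→Sub2→Bus3→City: bottleneck 3, flow now 13.
No augmenting path remains; maximum flow = 13.
By max-flow min-cut, the minimum cut capacity equals the max flow.
In the residual graph, reachable from Plant: {Plant, Sub3}.
Min-cut edges: Plant→Sub2 (7), Sub3→Sub1 (6); capacity 7 + 6 = 13.

13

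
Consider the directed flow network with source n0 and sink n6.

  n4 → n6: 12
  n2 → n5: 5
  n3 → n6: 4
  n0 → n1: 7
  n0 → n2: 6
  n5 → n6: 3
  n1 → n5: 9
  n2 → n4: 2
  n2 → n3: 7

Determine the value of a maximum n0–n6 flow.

9

Augment n0→n1→n5→n6: bottleneck 3, flow now 3.
Augment n0→n2→n3→n6: bottleneck 4, flow now 7.
Augment n0→n2→n4→n6: bottleneck 2, flow now 9.
No augmenting path remains; maximum flow = 9.
In the residual graph, reachable from n0: {n0, n1, n5}.
Min-cut edges: n0→n2 (6), n5→n6 (3); capacity 6 + 3 = 9.
This cut is saturated, so no flow can exceed 9.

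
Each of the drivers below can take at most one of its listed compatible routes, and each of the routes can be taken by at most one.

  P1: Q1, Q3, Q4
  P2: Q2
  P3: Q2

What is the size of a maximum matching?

2

Unit-capacity flow: source→left, listed edges, right→sink; max matching = max flow.
Augmenting path P1→Q1 (+1); matched 1.
Augmenting path P2→Q2 (+1); matched 2.
No augmenting path remains; maximum matching = 2.
König certificate: {P1, Q2} is a vertex cover of size 2 (every listed pair touches it), so no matching can be larger.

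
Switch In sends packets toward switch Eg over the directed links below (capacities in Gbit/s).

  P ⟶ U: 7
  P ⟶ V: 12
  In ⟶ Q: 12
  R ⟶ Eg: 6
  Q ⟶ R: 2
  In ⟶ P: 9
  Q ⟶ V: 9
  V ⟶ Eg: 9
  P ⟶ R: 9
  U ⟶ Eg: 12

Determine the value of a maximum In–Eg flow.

Augment In→P→R→Eg: bottleneck 6, flow now 6.
Augment In→P→U→Eg: bottleneck 3, flow now 9.
Augment In→Q→V→Eg: bottleneck 9, flow now 18.
Augment In→Q→R→P→U→Eg: bottleneck 2, flow now 20. (uses reverse residual edge)
No augmenting path remains; maximum flow = 20.
In the residual graph, reachable from In: {In, Q}.
Min-cut edges: In→P (9), Q→R (2), Q→V (9); capacity 9 + 2 + 9 = 20.
This cut is saturated, so no flow can exceed 20.

20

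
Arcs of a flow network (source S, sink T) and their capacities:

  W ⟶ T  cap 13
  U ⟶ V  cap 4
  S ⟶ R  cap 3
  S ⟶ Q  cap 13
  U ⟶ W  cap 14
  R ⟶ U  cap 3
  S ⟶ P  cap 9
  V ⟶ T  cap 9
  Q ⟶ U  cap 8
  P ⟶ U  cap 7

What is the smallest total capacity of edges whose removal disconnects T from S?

17

Augment S→P→U→V→T: bottleneck 4, flow now 4.
Augment S→P→U→W→T: bottleneck 3, flow now 7.
Augment S→Q→U→W→T: bottleneck 8, flow now 15.
Augment S→R→U→W→T: bottleneck 2, flow now 17.
No augmenting path remains; maximum flow = 17.
By max-flow min-cut, the minimum cut capacity equals the max flow.
In the residual graph, reachable from S: {S, P, Q, R, U, W}.
Min-cut edges: U→V (4), W→T (13); capacity 4 + 13 = 17.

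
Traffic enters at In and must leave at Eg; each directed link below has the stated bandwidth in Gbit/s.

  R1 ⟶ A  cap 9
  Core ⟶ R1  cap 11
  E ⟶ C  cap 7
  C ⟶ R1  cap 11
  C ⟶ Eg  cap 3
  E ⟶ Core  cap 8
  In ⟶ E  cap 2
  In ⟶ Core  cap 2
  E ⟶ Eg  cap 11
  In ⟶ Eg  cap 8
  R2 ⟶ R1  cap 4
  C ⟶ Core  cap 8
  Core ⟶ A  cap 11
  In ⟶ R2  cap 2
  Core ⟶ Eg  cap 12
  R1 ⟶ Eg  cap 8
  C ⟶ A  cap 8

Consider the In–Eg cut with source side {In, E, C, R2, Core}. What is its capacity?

79

Edges leaving {In, E, C, R2, Core}: In→Eg (8), E→Eg (11), C→R1 (11), C→A (8), C→Eg (3), R2→R1 (4), Core→R1 (11), Core→A (11), Core→Eg (12).
Cut capacity = 8 + 11 + 11 + 8 + 3 + 4 + 11 + 11 + 12 = 79.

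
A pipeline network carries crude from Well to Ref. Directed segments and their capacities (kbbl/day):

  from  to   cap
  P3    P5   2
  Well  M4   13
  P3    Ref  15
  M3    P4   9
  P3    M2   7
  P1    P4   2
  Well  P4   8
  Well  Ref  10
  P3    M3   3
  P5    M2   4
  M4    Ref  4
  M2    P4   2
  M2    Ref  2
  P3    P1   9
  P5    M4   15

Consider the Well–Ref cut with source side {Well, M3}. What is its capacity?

Edges leaving {Well, M3}: Well→M4 (13), Well→P4 (8), Well→Ref (10), M3→P4 (9).
Cut capacity = 13 + 8 + 10 + 9 = 40.

40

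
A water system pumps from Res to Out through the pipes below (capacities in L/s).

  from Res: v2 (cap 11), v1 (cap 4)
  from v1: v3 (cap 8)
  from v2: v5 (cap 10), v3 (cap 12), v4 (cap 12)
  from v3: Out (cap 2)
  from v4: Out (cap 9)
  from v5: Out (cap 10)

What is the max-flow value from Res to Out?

Augment Res→v1→v3→Out: bottleneck 2, flow now 2.
Augment Res→v2→v4→Out: bottleneck 9, flow now 11.
Augment Res→v2→v5→Out: bottleneck 2, flow now 13.
No augmenting path remains; maximum flow = 13.
In the residual graph, reachable from Res: {Res, v1, v3}.
Min-cut edges: Res→v2 (11), v3→Out (2); capacity 11 + 2 = 13.
This cut is saturated, so no flow can exceed 13.

13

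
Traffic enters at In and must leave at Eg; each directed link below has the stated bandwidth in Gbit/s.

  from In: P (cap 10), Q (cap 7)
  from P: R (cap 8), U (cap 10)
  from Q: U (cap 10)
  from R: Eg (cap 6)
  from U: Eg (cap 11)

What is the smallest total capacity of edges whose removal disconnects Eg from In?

Augment In→P→R→Eg: bottleneck 6, flow now 6.
Augment In→P→U→Eg: bottleneck 4, flow now 10.
Augment In→Q→U→Eg: bottleneck 7, flow now 17.
No augmenting path remains; maximum flow = 17.
By max-flow min-cut, the minimum cut capacity equals the max flow.
In the residual graph, reachable from In: {In}.
Min-cut edges: In→P (10), In→Q (7); capacity 10 + 7 = 17.

17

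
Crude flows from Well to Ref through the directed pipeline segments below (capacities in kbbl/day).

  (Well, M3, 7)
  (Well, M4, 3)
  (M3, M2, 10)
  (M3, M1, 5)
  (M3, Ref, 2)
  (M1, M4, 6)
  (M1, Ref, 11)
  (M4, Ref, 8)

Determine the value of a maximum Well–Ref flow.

10

Augment Well→M3→Ref: bottleneck 2, flow now 2.
Augment Well→M4→Ref: bottleneck 3, flow now 5.
Augment Well→M3→M1→Ref: bottleneck 5, flow now 10.
No augmenting path remains; maximum flow = 10.
In the residual graph, reachable from Well: {Well}.
Min-cut edges: Well→M3 (7), Well→M4 (3); capacity 7 + 3 = 10.
This cut is saturated, so no flow can exceed 10.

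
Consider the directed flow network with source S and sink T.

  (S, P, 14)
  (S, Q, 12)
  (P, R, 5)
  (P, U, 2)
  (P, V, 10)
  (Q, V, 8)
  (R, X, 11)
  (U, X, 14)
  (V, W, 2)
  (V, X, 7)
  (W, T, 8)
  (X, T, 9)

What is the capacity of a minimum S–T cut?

11

Augment S→P→R→X→T: bottleneck 5, flow now 5.
Augment S→P→U→X→T: bottleneck 2, flow now 7.
Augment S→P→V→W→T: bottleneck 2, flow now 9.
Augment S→P→V→X→T: bottleneck 2, flow now 11.
No augmenting path remains; maximum flow = 11.
By max-flow min-cut, the minimum cut capacity equals the max flow.
In the residual graph, reachable from S: {S, P, Q, R, U, V, X}.
Min-cut edges: V→W (2), X→T (9); capacity 2 + 9 = 11.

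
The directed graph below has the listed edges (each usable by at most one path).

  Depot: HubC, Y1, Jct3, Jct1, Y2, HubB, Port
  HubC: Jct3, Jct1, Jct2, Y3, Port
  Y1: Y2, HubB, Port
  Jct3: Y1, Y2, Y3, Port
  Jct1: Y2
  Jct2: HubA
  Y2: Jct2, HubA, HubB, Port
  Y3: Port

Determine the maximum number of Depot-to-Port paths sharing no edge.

5

Assign every edge capacity 1; by Menger, the answer equals the max flow.
Path Depot→Port (+1); total 1.
Path Depot→HubC→Port (+1); total 2.
Path Depot→Y1→Port (+1); total 3.
Path Depot→Jct3→Port (+1); total 4.
Path Depot→Y2→Port (+1); total 5.
No residual Depot→Port path; max flow = 5.
Certifying cut of size 5: {Depot→HubC, Depot→Jct3, Depot→Port, Depot→Y1, Y2→Port}.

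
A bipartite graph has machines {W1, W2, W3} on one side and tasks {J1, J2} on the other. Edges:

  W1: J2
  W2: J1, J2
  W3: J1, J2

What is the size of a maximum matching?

Unit-capacity flow: source→left, listed edges, right→sink; max matching = max flow.
Augmenting path W1→J2 (+1); matched 1.
Augmenting path W2→J1 (+1); matched 2.
No augmenting path remains; maximum matching = 2.
König certificate: {J1, J2} is a vertex cover of size 2 (every listed pair touches it), so no matching can be larger.

2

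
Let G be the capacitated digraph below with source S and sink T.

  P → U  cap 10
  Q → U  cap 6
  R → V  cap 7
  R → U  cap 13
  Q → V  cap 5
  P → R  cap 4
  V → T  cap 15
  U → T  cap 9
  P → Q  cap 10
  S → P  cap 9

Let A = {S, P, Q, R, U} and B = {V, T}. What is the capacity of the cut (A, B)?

21

Edges leaving {S, P, Q, R, U}: Q→V (5), R→V (7), U→T (9).
Cut capacity = 5 + 7 + 9 = 21.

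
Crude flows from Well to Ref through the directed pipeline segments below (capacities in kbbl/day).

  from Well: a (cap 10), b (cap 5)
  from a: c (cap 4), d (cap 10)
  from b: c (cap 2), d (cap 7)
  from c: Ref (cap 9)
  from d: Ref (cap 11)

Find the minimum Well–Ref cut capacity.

Augment Well→a→c→Ref: bottleneck 4, flow now 4.
Augment Well→a→d→Ref: bottleneck 6, flow now 10.
Augment Well→b→c→Ref: bottleneck 2, flow now 12.
Augment Well→b→d→Ref: bottleneck 3, flow now 15.
No augmenting path remains; maximum flow = 15.
By max-flow min-cut, the minimum cut capacity equals the max flow.
In the residual graph, reachable from Well: {Well}.
Min-cut edges: Well→a (10), Well→b (5); capacity 10 + 5 = 15.

15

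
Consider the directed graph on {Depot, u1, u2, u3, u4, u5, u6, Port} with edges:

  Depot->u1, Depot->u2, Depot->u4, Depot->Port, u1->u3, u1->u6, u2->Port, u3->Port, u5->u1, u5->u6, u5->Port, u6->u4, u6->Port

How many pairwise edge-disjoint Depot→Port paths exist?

Assign every edge capacity 1; by Menger, the answer equals the max flow.
Path Depot→Port (+1); total 1.
Path Depot→u2→Port (+1); total 2.
Path Depot→u1→u3→Port (+1); total 3.
No residual Depot→Port path; max flow = 3.
Certifying cut of size 3: {Depot→Port, Depot→u1, Depot→u2}.

3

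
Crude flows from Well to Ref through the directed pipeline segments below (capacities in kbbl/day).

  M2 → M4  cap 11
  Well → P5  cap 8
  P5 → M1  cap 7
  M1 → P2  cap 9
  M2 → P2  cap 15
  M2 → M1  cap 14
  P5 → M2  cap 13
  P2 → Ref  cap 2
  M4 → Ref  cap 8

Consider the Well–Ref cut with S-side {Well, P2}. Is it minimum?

Given cut capacity: 8 + 2 = 10.
Augment Well→P5→M1→P2→Ref: bottleneck 2, flow now 2.
Augment Well→P5→M2→M4→Ref: bottleneck 6, flow now 8.
No augmenting path remains; maximum flow = 8.
In the residual graph, reachable from Well: {Well}.
Min-cut edges: Well→P5 (8); capacity 8 = 8.
Cut capacity 10 exceeds the max flow 8, so it is not minimum.

No — its capacity is 10, but the minimum cut has capacity 8.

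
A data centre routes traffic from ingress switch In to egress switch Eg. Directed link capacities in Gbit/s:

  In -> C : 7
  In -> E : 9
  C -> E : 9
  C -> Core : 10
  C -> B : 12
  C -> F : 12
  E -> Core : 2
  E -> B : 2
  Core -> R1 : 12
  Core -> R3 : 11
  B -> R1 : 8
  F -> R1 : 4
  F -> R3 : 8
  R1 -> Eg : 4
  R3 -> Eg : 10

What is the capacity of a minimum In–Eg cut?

11

Augment In→C→Core→R1→Eg: bottleneck 4, flow now 4.
Augment In→C→Core→R3→Eg: bottleneck 3, flow now 7.
Augment In→E→Core→R3→Eg: bottleneck 2, flow now 9.
Augment In→E→B→R1→Core→R3→Eg: bottleneck 2, flow now 11. (uses reverse residual edge)
No augmenting path remains; maximum flow = 11.
By max-flow min-cut, the minimum cut capacity equals the max flow.
In the residual graph, reachable from In: {In, E}.
Min-cut edges: In→C (7), E→Core (2), E→B (2); capacity 7 + 2 + 2 = 11.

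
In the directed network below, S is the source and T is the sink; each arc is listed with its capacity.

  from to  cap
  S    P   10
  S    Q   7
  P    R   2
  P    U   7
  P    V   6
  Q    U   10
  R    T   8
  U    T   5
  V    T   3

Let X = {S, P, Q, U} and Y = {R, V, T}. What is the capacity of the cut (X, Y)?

Edges leaving {S, P, Q, U}: P→R (2), P→V (6), U→T (5).
Cut capacity = 2 + 6 + 5 = 13.

13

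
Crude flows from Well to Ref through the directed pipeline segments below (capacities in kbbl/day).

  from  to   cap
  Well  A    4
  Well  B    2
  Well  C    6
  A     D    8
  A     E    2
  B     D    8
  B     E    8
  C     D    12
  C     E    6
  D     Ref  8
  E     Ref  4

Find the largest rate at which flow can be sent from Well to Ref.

12

Augment Well→A→D→Ref: bottleneck 4, flow now 4.
Augment Well→B→D→Ref: bottleneck 2, flow now 6.
Augment Well→C→D→Ref: bottleneck 2, flow now 8.
Augment Well→C→E→Ref: bottleneck 4, flow now 12.
No augmenting path remains; maximum flow = 12.
In the residual graph, reachable from Well: {Well}.
Min-cut edges: Well→A (4), Well→B (2), Well→C (6); capacity 4 + 2 + 6 = 12.
This cut is saturated, so no flow can exceed 12.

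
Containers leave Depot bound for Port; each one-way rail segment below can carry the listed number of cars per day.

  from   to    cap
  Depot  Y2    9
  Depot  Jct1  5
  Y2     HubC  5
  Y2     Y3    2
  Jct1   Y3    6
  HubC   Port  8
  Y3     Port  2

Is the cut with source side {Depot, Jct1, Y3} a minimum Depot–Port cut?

Given cut capacity: 9 + 2 = 11.
Augment Depot→Y2→HubC→Port: bottleneck 5, flow now 5.
Augment Depot→Y2→Y3→Port: bottleneck 2, flow now 7.
No augmenting path remains; maximum flow = 7.
In the residual graph, reachable from Depot: {Depot, Y2, Jct1, Y3}.
Min-cut edges: Y2→HubC (5), Y3→Port (2); capacity 5 + 2 = 7.
Cut capacity 11 exceeds the max flow 7, so it is not minimum.

No — its capacity is 11, but the minimum cut has capacity 7.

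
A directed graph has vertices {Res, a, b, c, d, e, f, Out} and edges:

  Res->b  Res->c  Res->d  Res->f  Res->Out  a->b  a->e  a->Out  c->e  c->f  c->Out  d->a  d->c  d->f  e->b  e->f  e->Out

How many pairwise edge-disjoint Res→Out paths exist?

3

Assign every edge capacity 1; by Menger, the answer equals the max flow.
Path Res→Out (+1); total 1.
Path Res→c→Out (+1); total 2.
Path Res→d→a→Out (+1); total 3.
No residual Res→Out path; max flow = 3.
Certifying cut of size 3: {Res→Out, Res→c, Res→d}.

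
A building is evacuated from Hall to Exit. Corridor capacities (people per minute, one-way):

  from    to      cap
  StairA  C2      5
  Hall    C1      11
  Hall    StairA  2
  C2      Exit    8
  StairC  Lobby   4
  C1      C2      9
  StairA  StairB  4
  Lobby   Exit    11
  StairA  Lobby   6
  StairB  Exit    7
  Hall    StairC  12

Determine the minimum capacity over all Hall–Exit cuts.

Augment Hall→StairC→Lobby→Exit: bottleneck 4, flow now 4.
Augment Hall→C1→C2→Exit: bottleneck 8, flow now 12.
Augment Hall→StairA→StairB→Exit: bottleneck 2, flow now 14.
No augmenting path remains; maximum flow = 14.
By max-flow min-cut, the minimum cut capacity equals the max flow.
In the residual graph, reachable from Hall: {Hall, StairC, C1, C2}.
Min-cut edges: Hall→StairA (2), StairC→Lobby (4), C2→Exit (8); capacity 2 + 4 + 8 = 14.

14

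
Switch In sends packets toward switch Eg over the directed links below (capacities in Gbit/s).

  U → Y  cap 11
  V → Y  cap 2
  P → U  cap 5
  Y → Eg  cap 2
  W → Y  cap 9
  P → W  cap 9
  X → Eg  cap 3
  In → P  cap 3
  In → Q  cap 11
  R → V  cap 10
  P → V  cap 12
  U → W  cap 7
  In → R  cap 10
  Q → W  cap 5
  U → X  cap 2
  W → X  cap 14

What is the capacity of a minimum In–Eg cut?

5

Augment In→P→U→X→Eg: bottleneck 2, flow now 2.
Augment In→P→U→Y→Eg: bottleneck 1, flow now 3.
Augment In→Q→W→X→Eg: bottleneck 1, flow now 4.
Augment In→Q→W→Y→Eg: bottleneck 1, flow now 5.
No augmenting path remains; maximum flow = 5.
By max-flow min-cut, the minimum cut capacity equals the max flow.
In the residual graph, reachable from In: {In, P, Q, R, U, V, W, X, Y}.
Min-cut edges: X→Eg (3), Y→Eg (2); capacity 3 + 2 = 5.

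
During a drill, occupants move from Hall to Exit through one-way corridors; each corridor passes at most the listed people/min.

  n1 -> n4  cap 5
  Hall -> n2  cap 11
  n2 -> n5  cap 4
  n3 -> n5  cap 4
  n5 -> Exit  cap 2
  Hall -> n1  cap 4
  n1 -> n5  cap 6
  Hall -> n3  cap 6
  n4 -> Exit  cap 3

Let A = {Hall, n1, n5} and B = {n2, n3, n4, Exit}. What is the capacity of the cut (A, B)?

Edges leaving {Hall, n1, n5}: Hall→n2 (11), Hall→n3 (6), n1→n4 (5), n5→Exit (2).
Cut capacity = 11 + 6 + 5 + 2 = 24.

24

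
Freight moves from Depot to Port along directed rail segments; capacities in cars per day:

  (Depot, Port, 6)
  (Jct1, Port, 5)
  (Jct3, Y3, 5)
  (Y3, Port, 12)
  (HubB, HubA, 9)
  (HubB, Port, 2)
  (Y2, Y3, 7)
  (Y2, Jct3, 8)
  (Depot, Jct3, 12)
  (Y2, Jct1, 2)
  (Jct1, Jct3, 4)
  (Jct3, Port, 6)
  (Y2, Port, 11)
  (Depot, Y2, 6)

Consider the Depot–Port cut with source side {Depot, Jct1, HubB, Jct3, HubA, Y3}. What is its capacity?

Edges leaving {Depot, Jct1, HubB, Jct3, HubA, Y3}: Depot→Y2 (6), Depot→Port (6), Jct1→Port (5), HubB→Port (2), Jct3→Port (6), Y3→Port (12).
Cut capacity = 6 + 6 + 5 + 2 + 6 + 12 = 37.

37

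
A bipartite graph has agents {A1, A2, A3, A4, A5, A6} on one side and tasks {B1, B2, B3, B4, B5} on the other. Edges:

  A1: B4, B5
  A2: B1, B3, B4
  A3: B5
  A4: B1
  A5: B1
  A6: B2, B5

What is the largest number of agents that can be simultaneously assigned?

5

Unit-capacity flow: source→left, listed edges, right→sink; max matching = max flow.
Augmenting path A1→B4 (+1); matched 1.
Augmenting path A2→B1 (+1); matched 2.
Augmenting path A3→B5 (+1); matched 3.
Augmenting path A6→B2 (+1); matched 4.
Augmenting path A4→B1→A2→B3 (+1); matched 5.
No augmenting path remains; maximum matching = 5.
König certificate: {A1, A2, A3, A6, B1} is a vertex cover of size 5 (every listed pair touches it), so no matching can be larger.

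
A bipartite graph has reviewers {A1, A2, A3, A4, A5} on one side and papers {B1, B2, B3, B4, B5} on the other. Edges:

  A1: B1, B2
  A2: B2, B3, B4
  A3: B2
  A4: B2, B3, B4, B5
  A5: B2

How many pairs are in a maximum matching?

4

Unit-capacity flow: source→left, listed edges, right→sink; max matching = max flow.
Augmenting path A1→B1 (+1); matched 1.
Augmenting path A2→B2 (+1); matched 2.
Augmenting path A4→B3 (+1); matched 3.
Augmenting path A3→B2→A2→B4 (+1); matched 4.
No augmenting path remains; maximum matching = 4.
König certificate: {A1, A2, A4, B2} is a vertex cover of size 4 (every listed pair touches it), so no matching can be larger.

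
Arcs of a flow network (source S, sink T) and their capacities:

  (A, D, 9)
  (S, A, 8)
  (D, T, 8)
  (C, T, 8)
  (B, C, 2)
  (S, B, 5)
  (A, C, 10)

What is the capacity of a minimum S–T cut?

Augment S→A→C→T: bottleneck 8, flow now 8.
Augment S→B→C→A→D→T: bottleneck 2, flow now 10. (uses reverse residual edge)
No augmenting path remains; maximum flow = 10.
By max-flow min-cut, the minimum cut capacity equals the max flow.
In the residual graph, reachable from S: {S, B}.
Min-cut edges: S→A (8), B→C (2); capacity 8 + 2 = 10.

10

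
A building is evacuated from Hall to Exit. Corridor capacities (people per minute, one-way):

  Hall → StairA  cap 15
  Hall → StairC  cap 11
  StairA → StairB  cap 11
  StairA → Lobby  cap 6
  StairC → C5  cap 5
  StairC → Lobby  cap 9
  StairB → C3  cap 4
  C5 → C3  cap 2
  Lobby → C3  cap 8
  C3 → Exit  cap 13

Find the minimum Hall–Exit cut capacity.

13

Augment Hall→StairA→StairB→C3→Exit: bottleneck 4, flow now 4.
Augment Hall→StairA→Lobby→C3→Exit: bottleneck 6, flow now 10.
Augment Hall→StairC→C5→C3→Exit: bottleneck 2, flow now 12.
Augment Hall→StairC→Lobby→C3→Exit: bottleneck 1, flow now 13.
No augmenting path remains; maximum flow = 13.
By max-flow min-cut, the minimum cut capacity equals the max flow.
In the residual graph, reachable from Hall: {Hall, StairA, StairC, StairB, C5, Lobby, C3}.
Min-cut edges: C3→Exit (13); capacity 13 = 13.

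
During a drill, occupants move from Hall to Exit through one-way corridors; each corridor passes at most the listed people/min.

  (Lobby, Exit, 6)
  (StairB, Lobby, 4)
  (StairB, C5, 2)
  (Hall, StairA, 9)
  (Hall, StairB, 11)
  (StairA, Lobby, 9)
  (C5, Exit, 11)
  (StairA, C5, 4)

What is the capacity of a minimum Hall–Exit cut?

12

Augment Hall→StairA→Lobby→Exit: bottleneck 6, flow now 6.
Augment Hall→StairA→C5→Exit: bottleneck 3, flow now 9.
Augment Hall→StairB→C5→Exit: bottleneck 2, flow now 11.
Augment Hall→StairB→Lobby→StairA→C5→Exit: bottleneck 1, flow now 12. (uses reverse residual edge)
No augmenting path remains; maximum flow = 12.
By max-flow min-cut, the minimum cut capacity equals the max flow.
In the residual graph, reachable from Hall: {Hall, StairA, StairB, Lobby}.
Min-cut edges: StairA→C5 (4), StairB→C5 (2), Lobby→Exit (6); capacity 4 + 2 + 6 = 12.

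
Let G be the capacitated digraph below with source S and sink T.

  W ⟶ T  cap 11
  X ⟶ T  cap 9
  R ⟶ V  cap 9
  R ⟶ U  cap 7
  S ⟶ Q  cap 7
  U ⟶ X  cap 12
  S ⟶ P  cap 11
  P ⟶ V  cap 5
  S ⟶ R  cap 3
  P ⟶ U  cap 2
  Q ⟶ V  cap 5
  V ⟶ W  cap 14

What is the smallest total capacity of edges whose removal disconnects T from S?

Augment S→P→U→X→T: bottleneck 2, flow now 2.
Augment S→P→V→W→T: bottleneck 5, flow now 7.
Augment S→Q→V→W→T: bottleneck 5, flow now 12.
Augment S→R→U→X→T: bottleneck 3, flow now 15.
No augmenting path remains; maximum flow = 15.
By max-flow min-cut, the minimum cut capacity equals the max flow.
In the residual graph, reachable from S: {S, P, Q}.
Min-cut edges: S→R (3), P→U (2), P→V (5), Q→V (5); capacity 3 + 2 + 5 + 5 = 15.

15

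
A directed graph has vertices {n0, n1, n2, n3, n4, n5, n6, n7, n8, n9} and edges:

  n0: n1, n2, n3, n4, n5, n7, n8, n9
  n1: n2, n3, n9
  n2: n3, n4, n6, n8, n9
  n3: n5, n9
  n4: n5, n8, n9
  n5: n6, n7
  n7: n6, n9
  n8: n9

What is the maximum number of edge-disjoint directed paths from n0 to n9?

Assign every edge capacity 1; by Menger, the answer equals the max flow.
Path n0→n9 (+1); total 1.
Path n0→n1→n9 (+1); total 2.
Path n0→n2→n9 (+1); total 3.
Path n0→n3→n9 (+1); total 4.
Path n0→n4→n9 (+1); total 5.
Path n0→n7→n9 (+1); total 6.
Path n0→n8→n9 (+1); total 7.
No residual n0→n9 path; max flow = 7.
Certifying cut of size 7: {n0→n1, n0→n2, n0→n3, n0→n4, n0→n8, n0→n9, n7→n9}.

7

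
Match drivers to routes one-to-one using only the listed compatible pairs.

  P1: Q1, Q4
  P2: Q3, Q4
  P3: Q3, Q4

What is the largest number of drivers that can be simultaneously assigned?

3

Unit-capacity flow: source→left, listed edges, right→sink; max matching = max flow.
Augmenting path P1→Q1 (+1); matched 1.
Augmenting path P2→Q3 (+1); matched 2.
Augmenting path P3→Q4 (+1); matched 3.
No augmenting path remains; maximum matching = 3.
König certificate: {P1, P2, P3} is a vertex cover of size 3 (every listed pair touches it), so no matching can be larger.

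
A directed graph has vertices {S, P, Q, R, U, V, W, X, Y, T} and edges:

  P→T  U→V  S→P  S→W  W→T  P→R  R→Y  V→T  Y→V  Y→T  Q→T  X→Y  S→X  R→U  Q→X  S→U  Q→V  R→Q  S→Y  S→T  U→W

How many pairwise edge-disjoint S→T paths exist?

5

Assign every edge capacity 1; by Menger, the answer equals the max flow.
Path S→T (+1); total 1.
Path S→P→T (+1); total 2.
Path S→W→T (+1); total 3.
Path S→Y→T (+1); total 4.
Path S→U→V→T (+1); total 5.
No residual S→T path; max flow = 5.
Certifying cut of size 5: {S→P, S→T, V→T, W→T, Y→T}.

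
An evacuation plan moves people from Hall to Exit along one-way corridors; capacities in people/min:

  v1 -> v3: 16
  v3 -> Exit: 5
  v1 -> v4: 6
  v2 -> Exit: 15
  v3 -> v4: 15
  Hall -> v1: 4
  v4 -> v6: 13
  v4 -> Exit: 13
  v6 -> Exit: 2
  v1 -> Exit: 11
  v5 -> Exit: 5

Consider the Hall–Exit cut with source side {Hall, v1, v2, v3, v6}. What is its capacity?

54

Edges leaving {Hall, v1, v2, v3, v6}: v1→v4 (6), v1→Exit (11), v2→Exit (15), v3→v4 (15), v3→Exit (5), v6→Exit (2).
Cut capacity = 6 + 11 + 15 + 15 + 5 + 2 = 54.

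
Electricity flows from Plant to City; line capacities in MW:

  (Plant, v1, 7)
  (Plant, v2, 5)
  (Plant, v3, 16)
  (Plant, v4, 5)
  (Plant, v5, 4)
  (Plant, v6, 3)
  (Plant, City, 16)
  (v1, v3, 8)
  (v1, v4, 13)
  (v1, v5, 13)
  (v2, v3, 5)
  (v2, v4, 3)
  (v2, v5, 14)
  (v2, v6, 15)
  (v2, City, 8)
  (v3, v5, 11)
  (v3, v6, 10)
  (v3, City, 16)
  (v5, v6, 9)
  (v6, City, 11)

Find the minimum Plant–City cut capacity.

48

Augment Plant→City: bottleneck 16, flow now 16.
Augment Plant→v2→City: bottleneck 5, flow now 21.
Augment Plant→v3→City: bottleneck 16, flow now 37.
Augment Plant→v6→City: bottleneck 3, flow now 40.
Augment Plant→v5→v6→City: bottleneck 4, flow now 44.
Augment Plant→v1→v3→v6→City: bottleneck 4, flow now 48.
No augmenting path remains; maximum flow = 48.
By max-flow min-cut, the minimum cut capacity equals the max flow.
In the residual graph, reachable from Plant: {Plant, v1, v3, v4, v5, v6}.
Min-cut edges: Plant→v2 (5), Plant→City (16), v3→City (16), v6→City (11); capacity 5 + 16 + 16 + 11 = 48.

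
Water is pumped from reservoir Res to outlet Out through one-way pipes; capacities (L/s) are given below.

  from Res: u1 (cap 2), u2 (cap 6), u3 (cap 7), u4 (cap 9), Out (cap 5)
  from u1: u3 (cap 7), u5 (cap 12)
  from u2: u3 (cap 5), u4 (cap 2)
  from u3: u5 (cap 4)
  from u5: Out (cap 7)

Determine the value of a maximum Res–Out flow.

Augment Res→Out: bottleneck 5, flow now 5.
Augment Res→u1→u5→Out: bottleneck 2, flow now 7.
Augment Res→u3→u5→Out: bottleneck 4, flow now 11.
No augmenting path remains; maximum flow = 11.
In the residual graph, reachable from Res: {Res, u2, u3, u4}.
Min-cut edges: Res→u1 (2), Res→Out (5), u3→u5 (4); capacity 2 + 5 + 4 = 11.
This cut is saturated, so no flow can exceed 11.

11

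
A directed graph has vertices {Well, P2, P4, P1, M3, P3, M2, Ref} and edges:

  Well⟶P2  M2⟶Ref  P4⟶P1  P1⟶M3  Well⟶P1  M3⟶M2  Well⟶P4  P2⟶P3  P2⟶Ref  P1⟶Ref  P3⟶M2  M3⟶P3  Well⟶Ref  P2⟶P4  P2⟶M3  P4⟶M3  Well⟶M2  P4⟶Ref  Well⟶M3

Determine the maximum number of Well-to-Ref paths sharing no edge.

Assign every edge capacity 1; by Menger, the answer equals the max flow.
Path Well→Ref (+1); total 1.
Path Well→P2→Ref (+1); total 2.
Path Well→P4→Ref (+1); total 3.
Path Well→P1→Ref (+1); total 4.
Path Well→M2→Ref (+1); total 5.
No residual Well→Ref path; max flow = 5.
Certifying cut of size 5: {M2→Ref, Well→P1, Well→P2, Well→P4, Well→Ref}.

5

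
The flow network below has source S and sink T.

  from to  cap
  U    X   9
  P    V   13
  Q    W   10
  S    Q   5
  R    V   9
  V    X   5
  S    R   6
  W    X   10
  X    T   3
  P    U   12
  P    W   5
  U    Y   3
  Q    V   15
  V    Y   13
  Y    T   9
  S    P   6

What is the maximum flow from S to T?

Augment S→P→U→X→T: bottleneck 3, flow now 3.
Augment S→P→U→Y→T: bottleneck 3, flow now 6.
Augment S→Q→V→Y→T: bottleneck 5, flow now 11.
Augment S→R→V→Y→T: bottleneck 1, flow now 12.
No augmenting path remains; maximum flow = 12.
In the residual graph, reachable from S: {S, P, Q, R, U, V, W, X, Y}.
Min-cut edges: X→T (3), Y→T (9); capacity 3 + 9 = 12.
This cut is saturated, so no flow can exceed 12.

12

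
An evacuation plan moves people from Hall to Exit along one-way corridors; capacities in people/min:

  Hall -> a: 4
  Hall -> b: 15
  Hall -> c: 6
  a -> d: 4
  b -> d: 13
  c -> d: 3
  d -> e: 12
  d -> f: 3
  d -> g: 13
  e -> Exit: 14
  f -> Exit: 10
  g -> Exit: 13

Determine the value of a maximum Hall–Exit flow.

Augment Hall→a→d→e→Exit: bottleneck 4, flow now 4.
Augment Hall→b→d→e→Exit: bottleneck 8, flow now 12.
Augment Hall→b→d→f→Exit: bottleneck 3, flow now 15.
Augment Hall→b→d→g→Exit: bottleneck 2, flow now 17.
Augment Hall→c→d→g→Exit: bottleneck 3, flow now 20.
No augmenting path remains; maximum flow = 20.
In the residual graph, reachable from Hall: {Hall, b, c}.
Min-cut edges: Hall→a (4), b→d (13), c→d (3); capacity 4 + 13 + 3 = 20.
This cut is saturated, so no flow can exceed 20.

20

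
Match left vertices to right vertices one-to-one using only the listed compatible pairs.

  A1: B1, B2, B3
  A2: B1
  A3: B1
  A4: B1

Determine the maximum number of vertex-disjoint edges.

Unit-capacity flow: source→left, listed edges, right→sink; max matching = max flow.
Augmenting path A1→B1 (+1); matched 1.
Augmenting path A2→B1→A1→B2 (+1); matched 2.
No augmenting path remains; maximum matching = 2.
König certificate: {A1, B1} is a vertex cover of size 2 (every listed pair touches it), so no matching can be larger.

2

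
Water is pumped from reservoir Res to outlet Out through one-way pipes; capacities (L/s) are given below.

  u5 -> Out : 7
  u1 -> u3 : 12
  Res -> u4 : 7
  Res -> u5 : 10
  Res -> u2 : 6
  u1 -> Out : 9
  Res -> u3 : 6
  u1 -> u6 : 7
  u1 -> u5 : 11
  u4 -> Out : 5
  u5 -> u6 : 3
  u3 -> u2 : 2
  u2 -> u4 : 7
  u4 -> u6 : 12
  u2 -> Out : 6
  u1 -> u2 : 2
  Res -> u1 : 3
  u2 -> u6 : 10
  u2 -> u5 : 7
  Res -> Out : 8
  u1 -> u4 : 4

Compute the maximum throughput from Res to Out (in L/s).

Augment Res→Out: bottleneck 8, flow now 8.
Augment Res→u1→Out: bottleneck 3, flow now 11.
Augment Res→u2→Out: bottleneck 6, flow now 17.
Augment Res→u4→Out: bottleneck 5, flow now 22.
Augment Res→u5→Out: bottleneck 7, flow now 29.
No augmenting path remains; maximum flow = 29.
In the residual graph, reachable from Res: {Res, u2, u3, u4, u5, u6}.
Min-cut edges: Res→u1 (3), Res→Out (8), u2→Out (6), u4→Out (5), u5→Out (7); capacity 3 + 8 + 6 + 5 + 7 = 29.
This cut is saturated, so no flow can exceed 29.

29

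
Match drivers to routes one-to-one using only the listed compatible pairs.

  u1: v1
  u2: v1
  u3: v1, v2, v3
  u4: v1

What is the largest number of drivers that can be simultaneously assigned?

Unit-capacity flow: source→left, listed edges, right→sink; max matching = max flow.
Augmenting path u1→v1 (+1); matched 1.
Augmenting path u3→v2 (+1); matched 2.
No augmenting path remains; maximum matching = 2.
König certificate: {u3, v1} is a vertex cover of size 2 (every listed pair touches it), so no matching can be larger.

2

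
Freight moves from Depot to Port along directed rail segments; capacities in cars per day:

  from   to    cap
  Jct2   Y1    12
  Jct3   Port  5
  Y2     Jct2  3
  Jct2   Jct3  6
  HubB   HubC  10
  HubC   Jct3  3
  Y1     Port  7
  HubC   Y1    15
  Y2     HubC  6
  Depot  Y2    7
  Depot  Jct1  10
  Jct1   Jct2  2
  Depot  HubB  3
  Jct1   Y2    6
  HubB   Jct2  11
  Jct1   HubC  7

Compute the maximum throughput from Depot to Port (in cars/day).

12

Augment Depot→Jct1→Jct2→Y1→Port: bottleneck 2, flow now 2.
Augment Depot→Jct1→HubC→Y1→Port: bottleneck 5, flow now 7.
Augment Depot→Jct1→HubC→Jct3→Port: bottleneck 2, flow now 9.
Augment Depot→HubB→Jct2→Jct3→Port: bottleneck 3, flow now 12.
No augmenting path remains; maximum flow = 12.
In the residual graph, reachable from Depot: {Depot, Jct1, HubB, Y2, Jct2, HubC, Y1, Jct3}.
Min-cut edges: Y1→Port (7), Jct3→Port (5); capacity 7 + 5 = 12.
This cut is saturated, so no flow can exceed 12.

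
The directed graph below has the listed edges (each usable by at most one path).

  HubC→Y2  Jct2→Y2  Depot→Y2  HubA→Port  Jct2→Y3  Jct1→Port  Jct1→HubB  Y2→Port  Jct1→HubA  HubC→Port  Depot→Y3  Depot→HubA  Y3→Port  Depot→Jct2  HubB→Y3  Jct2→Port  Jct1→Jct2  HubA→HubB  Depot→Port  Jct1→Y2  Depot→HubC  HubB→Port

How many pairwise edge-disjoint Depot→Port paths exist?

Assign every edge capacity 1; by Menger, the answer equals the max flow.
Path Depot→Port (+1); total 1.
Path Depot→HubC→Port (+1); total 2.
Path Depot→Jct2→Port (+1); total 3.
Path Depot→HubA→Port (+1); total 4.
Path Depot→Y3→Port (+1); total 5.
Path Depot→Y2→Port (+1); total 6.
No residual Depot→Port path; max flow = 6.
Certifying cut of size 6: {Depot→HubA, Depot→HubC, Depot→Jct2, Depot→Port, Depot→Y2, Depot→Y3}.

6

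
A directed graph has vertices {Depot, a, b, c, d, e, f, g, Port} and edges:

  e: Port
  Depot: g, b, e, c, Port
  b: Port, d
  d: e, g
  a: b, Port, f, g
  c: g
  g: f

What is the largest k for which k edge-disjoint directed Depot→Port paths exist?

Assign every edge capacity 1; by Menger, the answer equals the max flow.
Path Depot→Port (+1); total 1.
Path Depot→b→Port (+1); total 2.
Path Depot→e→Port (+1); total 3.
No residual Depot→Port path; max flow = 3.
Certifying cut of size 3: {Depot→Port, Depot→b, Depot→e}.

3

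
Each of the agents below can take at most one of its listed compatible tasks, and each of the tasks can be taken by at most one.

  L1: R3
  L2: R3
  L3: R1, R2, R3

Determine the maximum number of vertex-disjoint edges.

Unit-capacity flow: source→left, listed edges, right→sink; max matching = max flow.
Augmenting path L1→R3 (+1); matched 1.
Augmenting path L3→R1 (+1); matched 2.
No augmenting path remains; maximum matching = 2.
König certificate: {L3, R3} is a vertex cover of size 2 (every listed pair touches it), so no matching can be larger.

2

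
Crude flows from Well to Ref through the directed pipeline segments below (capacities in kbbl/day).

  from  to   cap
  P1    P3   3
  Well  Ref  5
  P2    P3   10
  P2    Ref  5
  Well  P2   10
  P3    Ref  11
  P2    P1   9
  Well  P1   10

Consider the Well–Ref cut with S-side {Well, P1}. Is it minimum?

Yes — it is a minimum cut (capacity 18).

Given cut capacity: 10 + 5 + 3 = 18.
Augment Well→Ref: bottleneck 5, flow now 5.
Augment Well→P2→Ref: bottleneck 5, flow now 10.
Augment Well→P2→P3→Ref: bottleneck 5, flow now 15.
Augment Well→P1→P3→Ref: bottleneck 3, flow now 18.
No augmenting path remains; maximum flow = 18.
Cut capacity 18 equals the max flow, so it is a minimum cut.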